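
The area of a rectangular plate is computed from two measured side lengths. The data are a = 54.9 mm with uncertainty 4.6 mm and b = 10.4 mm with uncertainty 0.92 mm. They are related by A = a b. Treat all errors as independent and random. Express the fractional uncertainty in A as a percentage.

12.2%

A is a product of powers, so relative uncertainties combine in quadrature:
  (1·δa/a)² = (1×0.0838)² = 0.00702;  (1·δb/b)² = (1×0.0885)² = 0.00783
δA/A = √(0.0148) = 0.122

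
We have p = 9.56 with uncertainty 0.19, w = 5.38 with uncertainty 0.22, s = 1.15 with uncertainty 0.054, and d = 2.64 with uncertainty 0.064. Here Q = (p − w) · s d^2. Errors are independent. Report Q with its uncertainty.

33.5 ± 3.25

Let u = p − w = 4.18. δu = √(δp² + δw²) = √(0.0361 + 0.0484) = 0.291, so δu/u = 0.0695.
Q is then a monomial in u, s, d:
δQ/Q = √((δu/u)² + (1·δs/s)² + (2·δd/d)²) = √(0.00484 + 0.00220 + 0.00235) = 0.0969
Q = 33.5, so δQ = 0.0969 × 33.5 = 3.25.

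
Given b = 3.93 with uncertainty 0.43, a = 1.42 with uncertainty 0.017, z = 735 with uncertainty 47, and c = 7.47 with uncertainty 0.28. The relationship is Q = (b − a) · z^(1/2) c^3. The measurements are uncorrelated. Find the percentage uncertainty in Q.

20.8%

Let u = b − a = 2.51. δu = √(δb² + δa²) = √(0.185 + 0.000289) = 0.430, so δu/u = 0.171.
Q is then a monomial in u, z, c:
δQ/Q = √((δu/u)² + (½·δz/z)² + (3·δc/c)²) = √(0.0294 + 0.00102 + 0.0126) = 0.208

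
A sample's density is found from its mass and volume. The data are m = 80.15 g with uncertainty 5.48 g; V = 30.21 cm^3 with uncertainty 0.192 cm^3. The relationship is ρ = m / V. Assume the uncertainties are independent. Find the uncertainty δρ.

0.182 g/cm^3

Products/powers → add relative errors in quadrature, weighted by exponent:
  (1·δm/m)² = (1×0.0684)² = 0.00467;  (-1·δV/V)² = (-1×0.00636)² = 4.04e-05
δρ/ρ = √(0.00472) = 0.0687
ρ = 2.653 g/cm^3, so δρ = 0.0687 × 2.653 = 0.182 g/cm^3.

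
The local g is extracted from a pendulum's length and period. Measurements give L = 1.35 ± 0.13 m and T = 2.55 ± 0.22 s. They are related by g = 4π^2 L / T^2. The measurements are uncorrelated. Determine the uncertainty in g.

Each factor contributes (exponent × relative error)² to (δg/g)²:
  (1·δL/L)² = (1×0.0963)² = 0.00927;  (-2·δT/T)² = (-2×0.0863)² = 0.0298
δg/g = √(0.0390) = 0.198
g = 8.20 m/s^2, so δg = 0.198 × 8.20 = 1.62 m/s^2.

1.62 m/s^2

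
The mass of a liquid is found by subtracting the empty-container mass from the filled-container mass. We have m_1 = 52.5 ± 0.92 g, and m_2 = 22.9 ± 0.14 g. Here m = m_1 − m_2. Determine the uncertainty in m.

0.931 g

For a sum/difference, combine absolute errors in quadrature:
  (δm_1)² = 0.846;  (δm_2)² = 0.0196
δm = √(0.866) = 0.931 g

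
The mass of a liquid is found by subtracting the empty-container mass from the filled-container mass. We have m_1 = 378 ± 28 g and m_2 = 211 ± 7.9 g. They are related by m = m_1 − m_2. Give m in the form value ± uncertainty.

Sums and differences: (δm)² = Σ (cᵢ δxᵢ)².
  (δm_1)² = 784;  (δm_2)² = 62.4
δm = √(846) = 29.1 g
m = 167 g.

167 ± 29.1 g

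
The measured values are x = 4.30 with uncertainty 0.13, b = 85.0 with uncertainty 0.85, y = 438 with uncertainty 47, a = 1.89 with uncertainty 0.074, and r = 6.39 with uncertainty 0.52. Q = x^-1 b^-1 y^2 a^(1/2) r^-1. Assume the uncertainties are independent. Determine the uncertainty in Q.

Q is a product of powers, so relative uncertainties combine in quadrature:
  (-1·δx/x)² = (-1×0.0302)² = 0.000914;  (-1·δb/b)² = (-1×0.0100)² = 0.000100;  (2·δy/y)² = (2×0.107)² = 0.0461;  (½·δa/a)² = (0.5×0.0392)² = 0.000383;  (-1·δr/r)² = (-1×0.0814)² = 0.00662
δQ/Q = √(0.0541) = 0.233
Q = 113, so δQ = 0.233 × 113 = 26.3.

26.3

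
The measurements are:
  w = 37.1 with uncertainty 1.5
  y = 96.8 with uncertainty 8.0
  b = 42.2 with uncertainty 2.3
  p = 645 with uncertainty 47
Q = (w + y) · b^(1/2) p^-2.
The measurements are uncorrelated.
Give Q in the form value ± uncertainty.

Let u = w + y = 134. δu = √(δw² + δy²) = √(2.25 + 64.0) = 8.14, so δu/u = 0.0608.
Q is then a monomial in u, b, p:
δQ/Q = √((δu/u)² + (½·δb/b)² + (-2·δp/p)²) = √(0.00370 + 0.000743 + 0.0212) = 0.160
Q = 0.00209, so δQ = 0.160 × 0.00209 = 0.000335.

0.00209 ± 0.000335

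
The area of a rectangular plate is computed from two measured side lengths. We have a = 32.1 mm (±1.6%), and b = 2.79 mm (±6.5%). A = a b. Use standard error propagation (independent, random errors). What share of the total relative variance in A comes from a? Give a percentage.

(δA/A)² = (1·δa/a)² + (1·δb/b)²
  a term: (1×0.0160)² = 0.000256
  b term: (1×0.0650)² = 0.00423
Total = 0.00448. Share from a = 0.000256/0.00448 = 0.0571.

5.71%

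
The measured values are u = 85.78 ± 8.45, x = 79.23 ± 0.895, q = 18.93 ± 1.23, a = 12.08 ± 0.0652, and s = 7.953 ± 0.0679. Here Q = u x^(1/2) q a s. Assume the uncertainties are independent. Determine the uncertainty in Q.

For a monomial Q ∝ u, x^(1/2), q, a, s, fractional errors add in quadrature:
  (1·δu/u)² = (1×0.0985)² = 0.00970;  (½·δx/x)² = (0.5×0.0113)² = 3.19e-05;  (1·δq/q)² = (1×0.0650)² = 0.00422;  (1·δa/a)² = (1×0.00540)² = 2.91e-05;  (1·δs/s)² = (1×0.00854)² = 7.29e-05
δQ/Q = √(0.0141) = 0.119
Q = 1.389e+06, so δQ = 0.119 × 1.389e+06 = 1.65e+05.

1.65e+05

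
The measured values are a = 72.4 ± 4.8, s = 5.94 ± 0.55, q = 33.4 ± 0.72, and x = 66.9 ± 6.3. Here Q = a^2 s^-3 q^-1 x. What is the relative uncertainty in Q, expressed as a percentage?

Relative error in a monomial: (δQ/Q)² = Σ (nᵢ · δxᵢ/xᵢ)².
  (2·δa/a)² = (2×0.0663)² = 0.0176;  (-3·δs/s)² = (-3×0.0926)² = 0.0772;  (-1·δq/q)² = (-1×0.0216)² = 0.000465;  (1·δx/x)² = (1×0.0942)² = 0.00887
δQ/Q = √(0.104) = 0.323

32.3%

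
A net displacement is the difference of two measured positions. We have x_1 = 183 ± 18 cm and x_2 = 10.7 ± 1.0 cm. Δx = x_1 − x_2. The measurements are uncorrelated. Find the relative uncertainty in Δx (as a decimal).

0.105

For a sum/difference, combine absolute errors in quadrature:
  (δx_1)² = 324;  (δx_2)² = 1.00
δΔx = √(325) = 18.0 cm
Δx = 172 cm, so δΔx/Δx = 18.0/172 = 0.105.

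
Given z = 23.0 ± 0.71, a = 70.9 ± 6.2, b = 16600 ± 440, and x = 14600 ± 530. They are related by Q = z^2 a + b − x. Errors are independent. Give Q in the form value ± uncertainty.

39500 ± 4070

Let p = z^2·a = 37500. δp/p = √((2·δz/z)² + (1·δa/a)²) = √(0.00381 + 0.00765) = 0.107, so δp = 4010.
Q = p + b − x: δQ = √(δp² + δb² + δx²) = √(1.61e+07 + 1.94e+05 + 2.81e+05) = 4070
Q = 39500.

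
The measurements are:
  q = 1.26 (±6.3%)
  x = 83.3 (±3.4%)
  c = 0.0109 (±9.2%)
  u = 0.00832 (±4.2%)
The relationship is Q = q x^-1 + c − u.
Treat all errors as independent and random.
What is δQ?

0.00152

Let p = q·x^-1 = 0.0151. δp/p = √((1·δq/q)² + (-1·δx/x)²) = √(0.00397 + 0.00116) = 0.0716, so δp = 0.00108.
Q = p + c − u: δQ = √(δp² + δc² + δu²) = √(1.17e-06 + 1.01e-06 + 1.22e-07) = 0.00152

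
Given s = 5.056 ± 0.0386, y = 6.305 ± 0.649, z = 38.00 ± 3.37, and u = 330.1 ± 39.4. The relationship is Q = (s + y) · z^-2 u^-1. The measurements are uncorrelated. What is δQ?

5.27e-06

Let w = s + y = 11.36. δw = √(δs² + δy²) = √(0.00149 + 0.421) = 0.650, so δw/w = 0.0572.
Q is then a monomial in w, z, u:
δQ/Q = √((δw/w)² + (-2·δz/z)² + (-1·δu/u)²) = √(0.00327 + 0.0315 + 0.0142) = 0.221
Q = 2.383e-05, so δQ = 0.221 × 2.383e-05 = 5.27e-06.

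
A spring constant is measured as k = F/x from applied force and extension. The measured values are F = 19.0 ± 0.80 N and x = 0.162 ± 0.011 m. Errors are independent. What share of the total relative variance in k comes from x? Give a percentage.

72.2%

(δk/k)² = (1·δF/F)² + (-1·δx/x)²
  F term: (1×0.0421)² = 0.00177
  x term: (-1×0.0679)² = 0.00461
Total = 0.00638. Share from x = 0.00461/0.00638 = 0.722.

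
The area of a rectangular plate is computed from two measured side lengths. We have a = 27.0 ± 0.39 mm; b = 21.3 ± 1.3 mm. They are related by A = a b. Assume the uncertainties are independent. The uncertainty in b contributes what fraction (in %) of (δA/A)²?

(δA/A)² = (1·δa/a)² + (1·δb/b)²
  a term: (1×0.0144)² = 0.000209
  b term: (1×0.0610)² = 0.00373
Total = 0.00393. Share from b = 0.00373/0.00393 = 0.947.

94.7%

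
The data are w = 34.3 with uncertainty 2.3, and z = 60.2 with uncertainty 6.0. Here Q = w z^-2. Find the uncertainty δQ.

0.00199

Each factor contributes (exponent × relative error)² to (δQ/Q)²:
  (1·δw/w)² = (1×0.0671)² = 0.00450;  (-2·δz/z)² = (-2×0.0997)² = 0.0397
δQ/Q = √(0.0442) = 0.210
Q = 0.00946, so δQ = 0.210 × 0.00946 = 0.00199.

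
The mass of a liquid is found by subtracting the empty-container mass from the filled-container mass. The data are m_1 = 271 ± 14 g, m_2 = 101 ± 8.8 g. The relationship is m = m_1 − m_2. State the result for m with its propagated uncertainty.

Absolute uncertainties add in quadrature for a linear combination:
  (δm_1)² = 196;  (δm_2)² = 77.4
δm = √(273) = 16.5 g
m = 170 g.

170 ± 16.5 g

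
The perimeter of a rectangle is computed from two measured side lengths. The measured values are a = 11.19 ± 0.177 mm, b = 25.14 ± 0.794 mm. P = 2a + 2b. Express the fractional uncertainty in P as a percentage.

Sums and differences: (δP)² = Σ (cᵢ δxᵢ)².
  (2·δa)² = 0.125;  (2·δb)² = 2.52
δP = √(2.65) = 1.63 mm
P = 72.66 mm, so δP/P = 1.63/72.66 = 0.0224.

2.24%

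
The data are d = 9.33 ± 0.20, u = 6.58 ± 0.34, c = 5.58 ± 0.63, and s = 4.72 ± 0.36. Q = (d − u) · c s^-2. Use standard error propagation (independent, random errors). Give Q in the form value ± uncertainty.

0.689 ± 0.164

Let w = d − u = 2.75. δw = √(δd² + δu²) = √(0.0400 + 0.116) = 0.394, so δw/w = 0.143.
Q is then a monomial in w, c, s:
δQ/Q = √((δw/w)² + (1·δc/c)² + (-2·δs/s)²) = √(0.0206 + 0.0127 + 0.0233) = 0.238
Q = 0.689, so δQ = 0.238 × 0.689 = 0.164.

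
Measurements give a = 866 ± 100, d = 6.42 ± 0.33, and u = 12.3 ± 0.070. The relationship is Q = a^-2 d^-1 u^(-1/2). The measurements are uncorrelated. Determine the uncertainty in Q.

For a monomial Q ∝ a^-2, d^-1, u^(-1/2), fractional errors add in quadrature:
  (-2·δa/a)² = (-2×0.115)² = 0.0533;  (-1·δd/d)² = (-1×0.0514)² = 0.00264;  (−½·δu/u)² = (-0.5×0.00569)² = 8.1e-06
δQ/Q = √(0.0560) = 0.237
Q = 5.92e-08, so δQ = 0.237 × 5.92e-08 = 1.4e-08.

1.4e-08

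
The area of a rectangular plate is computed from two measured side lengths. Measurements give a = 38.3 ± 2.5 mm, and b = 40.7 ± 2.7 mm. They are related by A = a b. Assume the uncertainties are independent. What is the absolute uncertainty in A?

145 mm^2

A is a product of powers, so relative uncertainties combine in quadrature:
  (1·δa/a)² = (1×0.0653)² = 0.00426;  (1·δb/b)² = (1×0.0663)² = 0.00440
δA/A = √(0.00866) = 0.0931
A = 1560 mm^2, so δA = 0.0931 × 1560 = 145 mm^2.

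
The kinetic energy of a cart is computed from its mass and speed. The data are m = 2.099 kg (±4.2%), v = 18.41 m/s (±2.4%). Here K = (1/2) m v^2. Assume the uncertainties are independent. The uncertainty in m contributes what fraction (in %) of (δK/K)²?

(δK/K)² = (1·δm/m)² + (2·δv/v)²
  m term: (1×0.0420)² = 0.00176
  v term: (2×0.0240)² = 0.00230
Total = 0.00407. Share from m = 0.00176/0.00407 = 0.434.

43.4%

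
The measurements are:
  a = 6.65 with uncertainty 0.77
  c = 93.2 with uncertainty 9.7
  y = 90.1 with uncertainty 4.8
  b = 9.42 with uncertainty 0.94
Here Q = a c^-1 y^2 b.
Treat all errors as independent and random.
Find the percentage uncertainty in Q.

Relative error in a monomial: (δQ/Q)² = Σ (nᵢ · δxᵢ/xᵢ)².
  (1·δa/a)² = (1×0.116)² = 0.0134;  (-1·δc/c)² = (-1×0.104)² = 0.0108;  (2·δy/y)² = (2×0.0533)² = 0.0114;  (1·δb/b)² = (1×0.0998)² = 0.00996
δQ/Q = √(0.0455) = 0.213

21.3%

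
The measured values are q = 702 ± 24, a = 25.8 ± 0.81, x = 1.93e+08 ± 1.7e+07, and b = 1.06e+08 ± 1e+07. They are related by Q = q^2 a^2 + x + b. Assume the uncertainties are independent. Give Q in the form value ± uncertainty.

(6.27 ± 0.363) × 10^8

Let p = q^2·a^2 = 3.28e+08. δp/p = √((2·δq/q)² + (2·δa/a)²) = √(0.00468 + 0.00394) = 0.0928, so δp = 3.05e+07.
Q = p + x + b: δQ = √(δp² + δx² + δb²) = √(9.27e+14 + 2.89e+14 + 1e+14) = 3.63e+07
Q = 6.27e+08.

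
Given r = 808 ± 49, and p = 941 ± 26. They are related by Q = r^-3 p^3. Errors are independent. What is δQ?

0.316

Q is a product of powers, so relative uncertainties combine in quadrature:
  (-3·δr/r)² = (-3×0.0606)² = 0.0331;  (3·δp/p)² = (3×0.0276)² = 0.00687
δQ/Q = √(0.0400) = 0.200
Q = 1.58, so δQ = 0.200 × 1.58 = 0.316.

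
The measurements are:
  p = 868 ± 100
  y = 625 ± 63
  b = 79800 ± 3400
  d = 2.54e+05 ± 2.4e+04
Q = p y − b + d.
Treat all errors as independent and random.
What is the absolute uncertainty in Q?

Let w = p·y = 5.42e+05. δw/w = √((1·δp/p)² + (1·δy/y)²) = √(0.0133 + 0.0102) = 0.153, so δw = 83000.
Q = w − b + d: δQ = √(δw² + δb² + δd²) = √(6.9e+09 + 1.16e+07 + 5.76e+08) = 86500

86500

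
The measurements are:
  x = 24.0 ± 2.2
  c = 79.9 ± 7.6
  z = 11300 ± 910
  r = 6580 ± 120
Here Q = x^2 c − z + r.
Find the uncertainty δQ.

Let p = x^2·c = 46000. δp/p = √((2·δx/x)² + (1·δc/c)²) = √(0.0336 + 0.00905) = 0.207, so δp = 9510.
Q = p − z + r: δQ = √(δp² + δz² + δr²) = √(9.04e+07 + 8.28e+05 + 14400) = 9550

9550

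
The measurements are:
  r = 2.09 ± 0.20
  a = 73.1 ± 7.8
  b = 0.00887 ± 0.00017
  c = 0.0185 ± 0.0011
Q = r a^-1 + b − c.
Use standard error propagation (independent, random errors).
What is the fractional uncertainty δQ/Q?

Let p = r·a^-1 = 0.0286. δp/p = √((1·δr/r)² + (-1·δa/a)²) = √(0.00916 + 0.0114) = 0.143, so δp = 0.00410.
Q = p + b − c: δQ = √(δp² + δb² + δc²) = √(1.68e-05 + 2.89e-08 + 1.21e-06) = 0.00425
Q = 0.0190, so δQ/Q = 0.00425/0.0190 = 0.224.

0.224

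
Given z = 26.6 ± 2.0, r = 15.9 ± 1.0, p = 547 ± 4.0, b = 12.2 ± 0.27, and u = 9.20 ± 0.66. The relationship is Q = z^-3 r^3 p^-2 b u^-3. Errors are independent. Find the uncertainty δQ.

4.09e-09

Products/powers → add relative errors in quadrature, weighted by exponent:
  (-3·δz/z)² = (-3×0.0752)² = 0.0509;  (3·δr/r)² = (3×0.0629)² = 0.0356;  (-2·δp/p)² = (-2×0.00731)² = 0.000214;  (1·δb/b)² = (1×0.0221)² = 0.000490;  (-3·δu/u)² = (-3×0.0717)² = 0.0463
δQ/Q = √(0.134) = 0.365
Q = 1.12e-08, so δQ = 0.365 × 1.12e-08 = 4.09e-09.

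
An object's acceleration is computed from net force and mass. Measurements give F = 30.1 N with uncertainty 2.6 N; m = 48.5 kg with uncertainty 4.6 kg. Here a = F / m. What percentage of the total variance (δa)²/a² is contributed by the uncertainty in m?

(δa/a)² = (1·δF/F)² + (-1·δm/m)²
  F term: (1×0.0864)² = 0.00746
  m term: (-1×0.0948)² = 0.00900
Total = 0.0165. Share from m = 0.00900/0.0165 = 0.547.

54.7%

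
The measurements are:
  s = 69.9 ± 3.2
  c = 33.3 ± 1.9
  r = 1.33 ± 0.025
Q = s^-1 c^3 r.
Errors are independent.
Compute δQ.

125

Products/powers → add relative errors in quadrature, weighted by exponent:
  (-1·δs/s)² = (-1×0.0458)² = 0.00210;  (3·δc/c)² = (3×0.0571)² = 0.0293;  (1·δr/r)² = (1×0.0188)² = 0.000353
δQ/Q = √(0.0317) = 0.178
Q = 703, so δQ = 0.178 × 703 = 125.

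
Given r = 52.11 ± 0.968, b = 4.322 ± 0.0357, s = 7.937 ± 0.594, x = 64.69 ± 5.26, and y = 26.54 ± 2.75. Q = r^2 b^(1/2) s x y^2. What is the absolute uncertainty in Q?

Since Q is a product/quotient, work with relative uncertainties:
  (2·δr/r)² = (2×0.0186)² = 0.00138;  (½·δb/b)² = (0.5×0.00826)² = 1.71e-05;  (1·δs/s)² = (1×0.0748)² = 0.00560;  (1·δx/x)² = (1×0.0813)² = 0.00661;  (2·δy/y)² = (2×0.104)² = 0.0429
δQ/Q = √(0.0566) = 0.238
Q = 2.042e+09, so δQ = 0.238 × 2.042e+09 = 4.86e+08.

4.86e+08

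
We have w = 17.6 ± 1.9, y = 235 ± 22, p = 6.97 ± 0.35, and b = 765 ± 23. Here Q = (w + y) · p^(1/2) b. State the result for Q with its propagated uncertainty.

(5.10 ± 0.489) × 10^5

Let u = w + y = 253. δu = √(δw² + δy²) = √(3.61 + 484) = 22.1, so δu/u = 0.0874.
Q is then a monomial in u, p, b:
δQ/Q = √((δu/u)² + (½·δp/p)² + (1·δb/b)²) = √(0.00764 + 0.000630 + 0.000904) = 0.0958
Q = 5.1e+05, so δQ = 0.0958 × 5.1e+05 = 48900.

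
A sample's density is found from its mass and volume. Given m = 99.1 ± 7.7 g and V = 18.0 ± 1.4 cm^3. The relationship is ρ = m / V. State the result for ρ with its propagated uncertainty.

Relative error in a monomial: (δρ/ρ)² = Σ (nᵢ · δxᵢ/xᵢ)².
  (1·δm/m)² = (1×0.0777)² = 0.00604;  (-1·δV/V)² = (-1×0.0778)² = 0.00605
δρ/ρ = √(0.0121) = 0.110
ρ = 5.51 g/cm^3, so δρ = 0.110 × 5.51 = 0.605 g/cm^3.

5.51 ± 0.605 g/cm^3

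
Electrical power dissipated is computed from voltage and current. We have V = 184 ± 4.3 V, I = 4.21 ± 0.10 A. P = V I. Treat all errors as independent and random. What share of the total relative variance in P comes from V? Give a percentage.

49.2%

(δP/P)² = (1·δV/V)² + (1·δI/I)²
  V term: (1×0.0234)² = 0.000546
  I term: (1×0.0238)² = 0.000564
Total = 0.00111. Share from V = 0.000546/0.00111 = 0.492.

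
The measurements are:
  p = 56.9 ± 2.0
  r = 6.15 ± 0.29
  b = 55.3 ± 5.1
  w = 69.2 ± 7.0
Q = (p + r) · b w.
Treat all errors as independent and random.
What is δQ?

Let u = p + r = 63.0. δu = √(δp² + δr²) = √(4.00 + 0.0841) = 2.02, so δu/u = 0.0321.
Q is then a monomial in u, b, w:
δQ/Q = √((δu/u)² + (1·δb/b)² + (1·δw/w)²) = √(0.00103 + 0.00851 + 0.0102) = 0.141
Q = 2.41e+05, so δQ = 0.141 × 2.41e+05 = 33900.

33900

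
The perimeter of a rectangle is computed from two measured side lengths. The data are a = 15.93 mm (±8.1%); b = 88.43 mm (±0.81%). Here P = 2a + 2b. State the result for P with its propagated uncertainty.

208.7 ± 2.95 mm

For a sum/difference, combine absolute errors in quadrature:
  (2·δa)² = 6.66;  (2·δb)² = 2.05
δP = √(8.71) = 2.95 mm
P = 208.7 mm.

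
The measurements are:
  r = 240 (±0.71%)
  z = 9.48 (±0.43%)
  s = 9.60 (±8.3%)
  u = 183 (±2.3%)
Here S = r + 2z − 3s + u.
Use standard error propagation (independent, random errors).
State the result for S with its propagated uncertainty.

Each term contributes (cᵢ δxᵢ)² to (δS)²:
  (δr)² = 2.90;  (2·δz)² = 0.00665;  (3·δs)² = 5.71;  (δu)² = 17.7
δS = √(26.3) = 5.13
S = 413.

413 ± 5.13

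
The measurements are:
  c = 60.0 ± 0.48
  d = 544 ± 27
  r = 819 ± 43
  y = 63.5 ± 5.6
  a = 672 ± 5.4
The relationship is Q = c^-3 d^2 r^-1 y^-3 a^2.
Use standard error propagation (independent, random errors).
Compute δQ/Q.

Since Q is a product/quotient, work with relative uncertainties:
  (-3·δc/c)² = (-3×0.00800)² = 0.000576;  (2·δd/d)² = (2×0.0496)² = 0.00985;  (-1·δr/r)² = (-1×0.0525)² = 0.00276;  (-3·δy/y)² = (-3×0.0882)² = 0.0700;  (2·δa/a)² = (2×0.00804)² = 0.000258
δQ/Q = √(0.0834) = 0.289

0.289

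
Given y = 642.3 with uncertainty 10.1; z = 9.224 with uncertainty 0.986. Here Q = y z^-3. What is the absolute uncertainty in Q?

0.263

Q is a product of powers, so relative uncertainties combine in quadrature:
  (1·δy/y)² = (1×0.0157)² = 0.000247;  (-3·δz/z)² = (-3×0.107)² = 0.103
δQ/Q = √(0.103) = 0.321
Q = 0.8184, so δQ = 0.321 × 0.8184 = 0.263.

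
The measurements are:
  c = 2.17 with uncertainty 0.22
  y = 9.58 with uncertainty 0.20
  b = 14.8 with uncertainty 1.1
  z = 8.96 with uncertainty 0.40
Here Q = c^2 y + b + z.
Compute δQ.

Let p = c^2·y = 45.1. δp/p = √((2·δc/c)² + (1·δy/y)²) = √(0.0411 + 0.000436) = 0.204, so δp = 9.20.
Q = p + b + z: δQ = √(δp² + δb² + δz²) = √(84.6 + 1.21 + 0.160) = 9.27

9.27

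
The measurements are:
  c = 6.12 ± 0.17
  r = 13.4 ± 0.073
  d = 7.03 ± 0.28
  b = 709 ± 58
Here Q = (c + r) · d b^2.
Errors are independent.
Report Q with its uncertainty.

(6.90 ± 1.16) × 10^7

Let u = c + r = 19.5. δu = √(δc² + δr²) = √(0.0289 + 0.00533) = 0.185, so δu/u = 0.00948.
Q is then a monomial in u, d, b:
δQ/Q = √((δu/u)² + (1·δd/d)² + (2·δb/b)²) = √(8.98e-05 + 0.00159 + 0.0268) = 0.169
Q = 6.9e+07, so δQ = 0.169 × 6.9e+07 = 1.16e+07.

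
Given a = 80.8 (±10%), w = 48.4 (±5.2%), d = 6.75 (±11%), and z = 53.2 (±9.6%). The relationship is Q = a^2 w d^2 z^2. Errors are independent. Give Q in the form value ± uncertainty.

Q is a product of powers, so relative uncertainties combine in quadrature:
  (2·δa/a)² = (2×0.100)² = 0.0400;  (1·δw/w)² = (1×0.0520)² = 0.00270;  (2·δd/d)² = (2×0.110)² = 0.0484;  (2·δz/z)² = (2×0.0960)² = 0.0369
δQ/Q = √(0.128) = 0.358
Q = 4.07e+10, so δQ = 0.358 × 4.07e+10 = 1.46e+10.

(4.07 ± 1.46) × 10^10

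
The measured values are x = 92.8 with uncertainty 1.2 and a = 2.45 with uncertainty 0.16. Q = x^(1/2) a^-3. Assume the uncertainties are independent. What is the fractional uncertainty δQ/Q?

Q is a product of powers, so relative uncertainties combine in quadrature:
  (½·δx/x)² = (0.5×0.0129)² = 4.18e-05;  (-3·δa/a)² = (-3×0.0653)² = 0.0384
δQ/Q = √(0.0384) = 0.196

0.196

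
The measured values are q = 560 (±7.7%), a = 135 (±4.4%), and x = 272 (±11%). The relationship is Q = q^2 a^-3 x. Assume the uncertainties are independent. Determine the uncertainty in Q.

8.00

Relative error in a monomial: (δQ/Q)² = Σ (nᵢ · δxᵢ/xᵢ)².
  (2·δq/q)² = (2×0.0770)² = 0.0237;  (-3·δa/a)² = (-3×0.0440)² = 0.0174;  (1·δx/x)² = (1×0.110)² = 0.0121
δQ/Q = √(0.0532) = 0.231
Q = 34.7, so δQ = 0.231 × 34.7 = 8.00.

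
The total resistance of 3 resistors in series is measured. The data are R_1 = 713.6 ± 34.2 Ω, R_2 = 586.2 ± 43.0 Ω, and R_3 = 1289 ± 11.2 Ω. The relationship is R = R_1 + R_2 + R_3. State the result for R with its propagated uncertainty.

Sums and differences: (δR)² = Σ (cᵢ δxᵢ)².
  (δR_1)² = 1170;  (δR_2)² = 1850;  (δR_3)² = 125
δR = √(3140) = 56.1 Ω
R = 2589 Ω.

2589 ± 56.1 Ω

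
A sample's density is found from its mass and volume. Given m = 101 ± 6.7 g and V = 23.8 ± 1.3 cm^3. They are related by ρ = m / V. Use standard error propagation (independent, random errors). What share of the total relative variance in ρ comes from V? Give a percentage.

40.4%

(δρ/ρ)² = (1·δm/m)² + (-1·δV/V)²
  m term: (1×0.0663)² = 0.00440
  V term: (-1×0.0546)² = 0.00298
Total = 0.00738. Share from V = 0.00298/0.00738 = 0.404.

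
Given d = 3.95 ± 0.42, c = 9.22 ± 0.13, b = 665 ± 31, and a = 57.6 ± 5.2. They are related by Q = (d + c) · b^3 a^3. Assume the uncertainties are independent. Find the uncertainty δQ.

2.27e+14

Let u = d + c = 13.2. δu = √(δd² + δc²) = √(0.176 + 0.0169) = 0.440, so δu/u = 0.0334.
Q is then a monomial in u, b, a:
δQ/Q = √((δu/u)² + (3·δb/b)² + (3·δa/a)²) = √(0.00111 + 0.0196 + 0.0734) = 0.307
Q = 7.4e+14, so δQ = 0.307 × 7.4e+14 = 2.27e+14.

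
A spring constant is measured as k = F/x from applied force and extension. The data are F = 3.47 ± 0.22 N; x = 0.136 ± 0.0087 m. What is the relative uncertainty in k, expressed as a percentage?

Relative error in a monomial: (δk/k)² = Σ (nᵢ · δxᵢ/xᵢ)².
  (1·δF/F)² = (1×0.0634)² = 0.00402;  (-1·δx/x)² = (-1×0.0640)² = 0.00409
δk/k = √(0.00811) = 0.0901

9.01%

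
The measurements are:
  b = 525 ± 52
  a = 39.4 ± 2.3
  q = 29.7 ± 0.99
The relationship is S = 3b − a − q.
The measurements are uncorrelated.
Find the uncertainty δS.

S is a linear combination, so absolute uncertainties add in quadrature:
  (3·δb)² = 24300;  (δa)² = 5.29;  (δq)² = 0.980
δS = √(24300) = 156

156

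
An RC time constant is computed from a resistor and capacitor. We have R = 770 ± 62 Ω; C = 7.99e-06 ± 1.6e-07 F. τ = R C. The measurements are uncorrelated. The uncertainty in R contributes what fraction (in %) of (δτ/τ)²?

94.2%

(δτ/τ)² = (1·δR/R)² + (1·δC/C)²
  R term: (1×0.0805)² = 0.00648
  C term: (1×0.0200)² = 0.000401
Total = 0.00688. Share from R = 0.00648/0.00688 = 0.942.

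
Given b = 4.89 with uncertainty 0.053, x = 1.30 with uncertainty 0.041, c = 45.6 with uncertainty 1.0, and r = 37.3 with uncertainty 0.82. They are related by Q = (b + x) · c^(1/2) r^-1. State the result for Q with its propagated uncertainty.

Let u = b + x = 6.19. δu = √(δb² + δx²) = √(0.00281 + 0.00168) = 0.0670, so δu/u = 0.0108.
Q is then a monomial in u, c, r:
δQ/Q = √((δu/u)² + (½·δc/c)² + (-1·δr/r)²) = √(0.000117 + 0.000120 + 0.000483) = 0.0268
Q = 1.12, so δQ = 0.0268 × 1.12 = 0.0301.

1.12 ± 0.0301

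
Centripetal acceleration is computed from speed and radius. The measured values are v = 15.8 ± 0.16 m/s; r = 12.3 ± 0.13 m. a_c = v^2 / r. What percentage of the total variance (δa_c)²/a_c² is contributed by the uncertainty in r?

(δa_c/a_c)² = (2·δv/v)² + (-1·δr/r)²
  v term: (2×0.0101)² = 0.000410
  r term: (-1×0.0106)² = 0.000112
Total = 0.000522. Share from r = 0.000112/0.000522 = 0.214.

21.4%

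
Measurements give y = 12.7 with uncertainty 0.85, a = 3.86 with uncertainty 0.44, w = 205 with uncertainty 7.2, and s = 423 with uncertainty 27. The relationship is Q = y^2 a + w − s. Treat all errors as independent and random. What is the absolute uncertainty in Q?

Let p = y^2·a = 623. δp/p = √((2·δy/y)² + (1·δa/a)²) = √(0.0179 + 0.0130) = 0.176, so δp = 109.
Q = p + w − s: δQ = √(δp² + δw² + δs²) = √(12000 + 51.8 + 729) = 113

113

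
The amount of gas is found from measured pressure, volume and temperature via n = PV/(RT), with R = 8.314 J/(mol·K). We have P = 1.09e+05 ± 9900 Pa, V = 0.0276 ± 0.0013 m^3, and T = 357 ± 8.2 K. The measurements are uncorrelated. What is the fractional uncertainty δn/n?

0.105

Products/powers → add relative errors in quadrature, weighted by exponent:
  (1·δP/P)² = (1×0.0908)² = 0.00825;  (1·δV/V)² = (1×0.0471)² = 0.00222;  (-1·δT/T)² = (-1×0.0230)² = 0.000528
δn/n = √(0.0110) = 0.105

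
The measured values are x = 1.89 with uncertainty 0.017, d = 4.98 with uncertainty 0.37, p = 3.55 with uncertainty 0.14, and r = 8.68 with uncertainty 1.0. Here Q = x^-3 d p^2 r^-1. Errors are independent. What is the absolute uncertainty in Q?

0.172

Products/powers → add relative errors in quadrature, weighted by exponent:
  (-3·δx/x)² = (-3×0.00899)² = 0.000728;  (1·δd/d)² = (1×0.0743)² = 0.00552;  (2·δp/p)² = (2×0.0394)² = 0.00622;  (-1·δr/r)² = (-1×0.115)² = 0.0133
δQ/Q = √(0.0257) = 0.160
Q = 1.07, so δQ = 0.160 × 1.07 = 0.172.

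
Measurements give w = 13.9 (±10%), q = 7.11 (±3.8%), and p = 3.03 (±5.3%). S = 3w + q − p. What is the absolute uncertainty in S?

4.18

S is a linear combination, so absolute uncertainties add in quadrature:
  (3·δw)² = 17.4;  (δq)² = 0.0730;  (δp)² = 0.0258
δS = √(17.5) = 4.18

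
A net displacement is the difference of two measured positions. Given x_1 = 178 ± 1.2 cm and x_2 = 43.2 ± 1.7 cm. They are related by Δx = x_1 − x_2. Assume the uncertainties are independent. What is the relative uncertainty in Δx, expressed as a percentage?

1.54%

Each term contributes (cᵢ δxᵢ)² to (δΔx)²:
  (δx_1)² = 1.44;  (δx_2)² = 2.89
δΔx = √(4.33) = 2.08 cm
Δx = 135 cm, so δΔx/Δx = 2.08/135 = 0.0154.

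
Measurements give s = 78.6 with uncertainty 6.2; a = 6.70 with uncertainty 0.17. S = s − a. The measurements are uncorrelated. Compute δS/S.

0.0863

Absolute uncertainties add in quadrature for a linear combination:
  (δs)² = 38.4;  (δa)² = 0.0289
δS = √(38.5) = 6.20
S = 71.9, so δS/S = 6.20/71.9 = 0.0863.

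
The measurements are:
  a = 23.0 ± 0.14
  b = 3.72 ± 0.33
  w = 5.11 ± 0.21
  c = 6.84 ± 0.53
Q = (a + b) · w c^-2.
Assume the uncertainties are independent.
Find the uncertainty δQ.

Let u = a + b = 26.7. δu = √(δa² + δb²) = √(0.0196 + 0.109) = 0.358, so δu/u = 0.0134.
Q is then a monomial in u, w, c:
δQ/Q = √((δu/u)² + (1·δw/w)² + (-2·δc/c)²) = √(0.000180 + 0.00169 + 0.0240) = 0.161
Q = 2.92, so δQ = 0.161 × 2.92 = 0.470.

0.470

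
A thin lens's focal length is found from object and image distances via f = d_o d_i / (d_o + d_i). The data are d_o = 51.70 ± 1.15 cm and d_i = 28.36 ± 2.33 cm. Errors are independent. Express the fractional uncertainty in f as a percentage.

5.36%

∂f/∂d_o = (d_i/(d_o+d_i))² = 0.125;  ∂f/∂d_i = (d_o/(d_o+d_i))² = 0.417
δf = √((∂f/∂d_o · δd_o)² + (∂f/∂d_i · δd_i)²) = √(0.0208 + 0.944) = 0.982 cm
f = 18.31 cm, so δf/f = 0.982/18.31 = 0.0536.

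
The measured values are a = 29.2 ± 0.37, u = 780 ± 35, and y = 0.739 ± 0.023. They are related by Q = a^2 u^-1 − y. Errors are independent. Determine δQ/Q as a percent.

17.2%

Let p = a^2·u^-1 = 1.09. δp/p = √((2·δa/a)² + (-1·δu/u)²) = √(0.000642 + 0.00201) = 0.0515, so δp = 0.0563.
Q = p − y: δQ = √(δp² + δy²) = √(0.00317 + 0.000529) = 0.0608
Q = 0.354, so δQ/Q = 0.0608/0.354 = 0.172.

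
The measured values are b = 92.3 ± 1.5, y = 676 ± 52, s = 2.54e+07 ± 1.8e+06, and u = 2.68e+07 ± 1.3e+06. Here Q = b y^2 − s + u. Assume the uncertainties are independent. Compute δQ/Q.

0.158

Let p = b·y^2 = 4.22e+07. δp/p = √((1·δb/b)² + (2·δy/y)²) = √(0.000264 + 0.0237) = 0.155, so δp = 6.53e+06.
Q = p − s + u: δQ = √(δp² + δs² + δu²) = √(4.26e+13 + 3.24e+12 + 1.69e+12) = 6.89e+06
Q = 4.36e+07, so δQ/Q = 6.89e+06/4.36e+07 = 0.158.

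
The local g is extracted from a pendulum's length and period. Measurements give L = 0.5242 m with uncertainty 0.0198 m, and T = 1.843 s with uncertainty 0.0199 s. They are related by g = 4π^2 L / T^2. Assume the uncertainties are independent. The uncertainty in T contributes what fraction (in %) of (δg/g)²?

(δg/g)² = (1·δL/L)² + (-2·δT/T)²
  L term: (1×0.0378)² = 0.00143
  T term: (-2×0.0108)² = 0.000466
Total = 0.00189. Share from T = 0.000466/0.00189 = 0.246.

24.6%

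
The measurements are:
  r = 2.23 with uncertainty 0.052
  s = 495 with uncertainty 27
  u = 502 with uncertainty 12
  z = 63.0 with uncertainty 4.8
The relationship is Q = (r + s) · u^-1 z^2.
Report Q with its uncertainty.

Let w = r + s = 497. δw = √(δr² + δs²) = √(0.00270 + 729) = 27.0, so δw/w = 0.0543.
Q is then a monomial in w, u, z:
δQ/Q = √((δw/w)² + (-1·δu/u)² + (2·δz/z)²) = √(0.00295 + 0.000571 + 0.0232) = 0.164
Q = 3930, so δQ = 0.164 × 3930 = 643.

3930 ± 643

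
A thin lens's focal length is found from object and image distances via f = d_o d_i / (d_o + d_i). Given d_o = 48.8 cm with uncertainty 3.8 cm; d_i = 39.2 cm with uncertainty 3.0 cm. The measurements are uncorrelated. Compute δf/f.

∂f/∂d_o = (d_i/(d_o+d_i))² = 0.198;  ∂f/∂d_i = (d_o/(d_o+d_i))² = 0.308
δf = √((∂f/∂d_o · δd_o)² + (∂f/∂d_i · δd_i)²) = √(0.569 + 0.851) = 1.19 cm
f = 21.7 cm, so δf/f = 1.19/21.7 = 0.0548.

0.0548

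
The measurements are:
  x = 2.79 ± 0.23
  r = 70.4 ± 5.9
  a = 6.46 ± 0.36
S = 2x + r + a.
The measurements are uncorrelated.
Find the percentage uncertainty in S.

S is a linear combination, so absolute uncertainties add in quadrature:
  (2·δx)² = 0.212;  (δr)² = 34.8;  (δa)² = 0.130
δS = √(35.2) = 5.93
S = 82.4, so δS/S = 5.93/82.4 = 0.0719.

7.19%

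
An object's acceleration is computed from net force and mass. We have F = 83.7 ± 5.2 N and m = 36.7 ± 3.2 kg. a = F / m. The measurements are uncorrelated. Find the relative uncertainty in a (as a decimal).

0.107

Products/powers → add relative errors in quadrature, weighted by exponent:
  (1·δF/F)² = (1×0.0621)² = 0.00386;  (-1·δm/m)² = (-1×0.0872)² = 0.00760
δa/a = √(0.0115) = 0.107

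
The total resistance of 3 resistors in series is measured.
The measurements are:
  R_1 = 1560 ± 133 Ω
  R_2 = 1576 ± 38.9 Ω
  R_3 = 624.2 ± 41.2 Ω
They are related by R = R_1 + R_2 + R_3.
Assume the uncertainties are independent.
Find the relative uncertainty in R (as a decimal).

Absolute uncertainties add in quadrature for a linear combination:
  (δR_1)² = 17700;  (δR_2)² = 1510;  (δR_3)² = 1700
δR = √(20900) = 145 Ω
R = 3760 Ω, so δR/R = 145/3760 = 0.0384.

0.0384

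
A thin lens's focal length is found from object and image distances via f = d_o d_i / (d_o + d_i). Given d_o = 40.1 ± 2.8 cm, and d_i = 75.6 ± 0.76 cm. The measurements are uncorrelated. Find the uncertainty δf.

∂f/∂d_o = (d_i/(d_o+d_i))² = 0.427;  ∂f/∂d_i = (d_o/(d_o+d_i))² = 0.120
δf = √((∂f/∂d_o · δd_o)² + (∂f/∂d_i · δd_i)²) = √(1.43 + 0.00833) = 1.20 cm

1.20 cm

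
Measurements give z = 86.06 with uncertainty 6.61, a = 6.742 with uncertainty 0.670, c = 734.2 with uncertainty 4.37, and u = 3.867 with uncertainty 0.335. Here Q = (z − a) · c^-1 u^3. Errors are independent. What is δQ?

1.71

Let w = z − a = 79.32. δw = √(δz² + δa²) = √(43.7 + 0.449) = 6.64, so δw/w = 0.0838.
Q is then a monomial in w, c, u:
δQ/Q = √((δw/w)² + (-1·δc/c)² + (3·δu/u)²) = √(0.00702 + 3.54e-05 + 0.0675) = 0.273
Q = 6.247, so δQ = 0.273 × 6.247 = 1.71.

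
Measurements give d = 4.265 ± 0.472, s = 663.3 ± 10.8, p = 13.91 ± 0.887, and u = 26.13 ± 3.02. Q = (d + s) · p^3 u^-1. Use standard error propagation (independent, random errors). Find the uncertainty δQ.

15400

Let w = d + s = 667.6. δw = √(δd² + δs²) = √(0.223 + 117) = 10.8, so δw/w = 0.0162.
Q is then a monomial in w, p, u:
δQ/Q = √((δw/w)² + (3·δp/p)² + (-1·δu/u)²) = √(0.000262 + 0.0366 + 0.0134) = 0.224
Q = 68760, so δQ = 0.224 × 68760 = 15400.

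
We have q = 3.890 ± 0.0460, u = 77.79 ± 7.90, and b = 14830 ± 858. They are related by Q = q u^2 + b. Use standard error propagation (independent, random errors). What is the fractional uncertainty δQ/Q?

0.127

Let p = q·u^2 = 23540. δp/p = √((1·δq/q)² + (2·δu/u)²) = √(0.000140 + 0.0413) = 0.203, so δp = 4790.
Q = p + b: δQ = √(δp² + δb²) = √(2.29e+07 + 7.36e+05) = 4870
Q = 38370, so δQ/Q = 4870/38370 = 0.127.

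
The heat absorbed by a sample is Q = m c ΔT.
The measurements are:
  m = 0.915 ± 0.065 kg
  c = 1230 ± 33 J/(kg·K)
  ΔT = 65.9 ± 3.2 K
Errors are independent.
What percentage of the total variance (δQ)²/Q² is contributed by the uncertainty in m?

62.1%

(δQ/Q)² = (1·δm/m)² + (1·δc/c)² + (1·δΔT/ΔT)²
  m term: (1×0.0710)² = 0.00505
  c term: (1×0.0268)² = 0.000720
  ΔT term: (1×0.0486)² = 0.00236
Total = 0.00812. Share from m = 0.00505/0.00812 = 0.621.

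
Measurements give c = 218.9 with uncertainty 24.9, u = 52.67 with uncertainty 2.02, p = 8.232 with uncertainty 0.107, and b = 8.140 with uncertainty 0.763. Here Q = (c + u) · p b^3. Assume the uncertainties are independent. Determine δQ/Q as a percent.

29.6%

Let w = c + u = 271.6. δw = √(δc² + δu²) = √(620 + 4.08) = 25.0, so δw/w = 0.0920.
Q is then a monomial in w, p, b:
δQ/Q = √((δw/w)² + (1·δp/p)² + (3·δb/b)²) = √(0.00846 + 0.000169 + 0.0791) = 0.296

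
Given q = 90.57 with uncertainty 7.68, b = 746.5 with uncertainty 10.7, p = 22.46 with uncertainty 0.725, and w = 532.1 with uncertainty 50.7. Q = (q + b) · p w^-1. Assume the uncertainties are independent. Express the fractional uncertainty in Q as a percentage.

10.2%

Let u = q + b = 837.1. δu = √(δq² + δb²) = √(59.0 + 114) = 13.2, so δu/u = 0.0157.
Q is then a monomial in u, p, w:
δQ/Q = √((δu/u)² + (1·δp/p)² + (-1·δw/w)²) = √(0.000248 + 0.00104 + 0.00908) = 0.102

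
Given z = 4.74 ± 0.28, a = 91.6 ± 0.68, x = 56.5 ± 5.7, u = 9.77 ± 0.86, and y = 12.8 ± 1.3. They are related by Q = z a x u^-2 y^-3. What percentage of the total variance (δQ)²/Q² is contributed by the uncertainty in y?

67.5%

(δQ/Q)² = (1·δz/z)² + (1·δa/a)² + (1·δx/x)² + (-2·δu/u)² + (-3·δy/y)²
  z term: (1×0.0591)² = 0.00349
  a term: (1×0.00742)² = 5.51e-05
  x term: (1×0.101)² = 0.0102
  u term: (-2×0.0880)² = 0.0310
  y term: (-3×0.102)² = 0.0928
Total = 0.138. Share from y = 0.0928/0.138 = 0.675.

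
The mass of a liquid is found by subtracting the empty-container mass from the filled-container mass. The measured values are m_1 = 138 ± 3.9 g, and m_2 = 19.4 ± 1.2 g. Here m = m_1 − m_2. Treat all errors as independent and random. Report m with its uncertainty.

Absolute uncertainties add in quadrature for a linear combination:
  (δm_1)² = 15.2;  (δm_2)² = 1.44
δm = √(16.6) = 4.08 g
m = 119 g.

119 ± 4.08 g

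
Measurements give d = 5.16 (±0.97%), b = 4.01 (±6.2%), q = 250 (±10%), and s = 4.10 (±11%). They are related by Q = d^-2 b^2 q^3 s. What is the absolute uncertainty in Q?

Products/powers → add relative errors in quadrature, weighted by exponent:
  (-2·δd/d)² = (-2×0.00970)² = 0.000376;  (2·δb/b)² = (2×0.0620)² = 0.0154;  (3·δq/q)² = (3×0.100)² = 0.0900;  (1·δs/s)² = (1×0.110)² = 0.0121
δQ/Q = √(0.118) = 0.343
Q = 3.87e+07, so δQ = 0.343 × 3.87e+07 = 1.33e+07.

1.33e+07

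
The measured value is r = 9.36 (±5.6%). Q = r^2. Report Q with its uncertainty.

87.6 ± 9.81

For a monomial Q ∝ r^2, fractional errors add in quadrature:
  (2·δr/r)² = (2×0.0560)² = 0.0125
δQ/Q = √(0.0125) = 0.112
Q = 87.6, so δQ = 0.112 × 87.6 = 9.81.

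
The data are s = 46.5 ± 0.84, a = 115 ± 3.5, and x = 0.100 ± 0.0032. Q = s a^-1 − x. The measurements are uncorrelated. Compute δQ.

0.0147

Let p = s·a^-1 = 0.404. δp/p = √((1·δs/s)² + (-1·δa/a)²) = √(0.000326 + 0.000926) = 0.0354, so δp = 0.0143.
Q = p − x: δQ = √(δp² + δx²) = √(0.000205 + 1.02e-05) = 0.0147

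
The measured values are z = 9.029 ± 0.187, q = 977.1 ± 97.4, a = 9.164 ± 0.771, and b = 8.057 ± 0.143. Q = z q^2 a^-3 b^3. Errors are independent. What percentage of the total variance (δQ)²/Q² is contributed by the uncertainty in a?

59.7%

(δQ/Q)² = (1·δz/z)² + (2·δq/q)² + (-3·δa/a)² + (3·δb/b)²
  z term: (1×0.0207)² = 0.000429
  q term: (2×0.0997)² = 0.0397
  a term: (-3×0.0841)² = 0.0637
  b term: (3×0.0177)² = 0.00284
Total = 0.107. Share from a = 0.0637/0.107 = 0.597.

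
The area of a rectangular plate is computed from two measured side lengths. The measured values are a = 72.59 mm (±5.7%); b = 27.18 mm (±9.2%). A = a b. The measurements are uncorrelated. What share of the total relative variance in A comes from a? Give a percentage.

27.7%

(δA/A)² = (1·δa/a)² + (1·δb/b)²
  a term: (1×0.0570)² = 0.00325
  b term: (1×0.0920)² = 0.00846
Total = 0.0117. Share from a = 0.00325/0.0117 = 0.277.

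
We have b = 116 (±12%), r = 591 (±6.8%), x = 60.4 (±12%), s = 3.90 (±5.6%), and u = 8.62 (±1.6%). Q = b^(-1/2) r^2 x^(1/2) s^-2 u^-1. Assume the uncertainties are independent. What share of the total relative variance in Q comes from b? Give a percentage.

(δQ/Q)² = (−½·δb/b)² + (2·δr/r)² + (½·δx/x)² + (-2·δs/s)² + (-1·δu/u)²
  b term: (-0.5×0.120)² = 0.00360
  r term: (2×0.0680)² = 0.0185
  x term: (0.5×0.120)² = 0.00360
  s term: (-2×0.0560)² = 0.0125
  u term: (-1×0.0160)² = 0.000256
Total = 0.0385. Share from b = 0.00360/0.0385 = 0.0935.

9.35%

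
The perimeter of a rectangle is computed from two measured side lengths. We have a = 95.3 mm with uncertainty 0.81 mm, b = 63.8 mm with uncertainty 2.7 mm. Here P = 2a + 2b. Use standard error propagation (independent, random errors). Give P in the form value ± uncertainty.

318 ± 5.64 mm

Each term contributes (cᵢ δxᵢ)² to (δP)²:
  (2·δa)² = 2.62;  (2·δb)² = 29.2
δP = √(31.8) = 5.64 mm
P = 318 mm.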